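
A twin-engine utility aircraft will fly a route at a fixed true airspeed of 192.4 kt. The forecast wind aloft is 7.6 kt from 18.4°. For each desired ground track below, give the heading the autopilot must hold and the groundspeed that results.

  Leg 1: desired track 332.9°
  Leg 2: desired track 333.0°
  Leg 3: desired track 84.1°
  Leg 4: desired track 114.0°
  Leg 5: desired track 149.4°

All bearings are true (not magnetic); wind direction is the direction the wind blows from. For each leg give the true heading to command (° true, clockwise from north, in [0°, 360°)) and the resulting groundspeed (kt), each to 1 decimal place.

Leg 1: desired track 332.9°; wind correction +1.6° → command heading 334.5°, groundspeed 187.0 kt
Leg 2: desired track 333.0°; wind correction +1.6° → command heading 334.6°, groundspeed 187.0 kt
Leg 3: desired track 84.1°; wind correction -2.1° → command heading 82.0°, groundspeed 189.1 kt
Leg 4: desired track 114.0°; wind correction -2.3° → command heading 111.7°, groundspeed 193.0 kt
Leg 5: desired track 149.4°; wind correction -1.7° → command heading 147.7°, groundspeed 197.3 kt

Leg 1: heading=334.5°, groundspeed=187.0 kt
Leg 2: heading=334.6°, groundspeed=187.0 kt
Leg 3: heading=82.0°, groundspeed=189.1 kt
Leg 4: heading=111.7°, groundspeed=193.0 kt
Leg 5: heading=147.7°, groundspeed=197.3 kt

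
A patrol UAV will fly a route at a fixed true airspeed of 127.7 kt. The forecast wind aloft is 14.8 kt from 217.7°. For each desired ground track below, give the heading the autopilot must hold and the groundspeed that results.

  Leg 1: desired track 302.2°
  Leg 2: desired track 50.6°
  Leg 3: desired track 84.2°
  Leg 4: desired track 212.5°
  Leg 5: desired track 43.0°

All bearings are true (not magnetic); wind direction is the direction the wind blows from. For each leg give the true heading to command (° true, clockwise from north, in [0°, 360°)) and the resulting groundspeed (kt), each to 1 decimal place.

Leg 1: desired track 302.2°; wind correction -6.6° → command heading 295.6°, groundspeed 125.4 kt
Leg 2: desired track 50.6°; wind correction +1.5° → command heading 52.1°, groundspeed 142.1 kt
Leg 3: desired track 84.2°; wind correction +4.8° → command heading 89.0°, groundspeed 137.4 kt
Leg 4: desired track 212.5°; wind correction +0.6° → command heading 213.1°, groundspeed 113.0 kt
Leg 5: desired track 43.0°; wind correction +0.6° → command heading 43.6°, groundspeed 142.4 kt

Leg 1: heading=295.6°, groundspeed=125.4 kt
Leg 2: heading=52.1°, groundspeed=142.1 kt
Leg 3: heading=89.0°, groundspeed=137.4 kt
Leg 4: heading=213.1°, groundspeed=113.0 kt
Leg 5: heading=43.6°, groundspeed=142.4 kt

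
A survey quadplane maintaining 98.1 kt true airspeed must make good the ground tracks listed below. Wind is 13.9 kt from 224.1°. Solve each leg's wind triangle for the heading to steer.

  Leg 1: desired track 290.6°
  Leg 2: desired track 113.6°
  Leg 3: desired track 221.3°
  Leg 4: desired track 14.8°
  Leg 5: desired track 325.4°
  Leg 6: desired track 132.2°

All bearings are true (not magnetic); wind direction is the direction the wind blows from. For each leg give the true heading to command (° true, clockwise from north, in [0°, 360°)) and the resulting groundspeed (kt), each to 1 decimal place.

Leg 1: heading=283.1°, groundspeed=91.7 kt
Leg 2: heading=121.2°, groundspeed=102.1 kt
Leg 3: heading=221.7°, groundspeed=84.2 kt
Leg 4: heading=10.8°, groundspeed=110.0 kt
Leg 5: heading=317.4°, groundspeed=99.9 kt
Leg 6: heading=140.3°, groundspeed=97.6 kt

Leg 1: desired track 290.6°; wind correction -7.5° → command heading 283.1°, groundspeed 91.7 kt
Leg 2: desired track 113.6°; wind correction +7.6° → command heading 121.2°, groundspeed 102.1 kt
Leg 3: desired track 221.3°; wind correction +0.4° → command heading 221.7°, groundspeed 84.2 kt
Leg 4: desired track 14.8°; wind correction -4.0° → command heading 10.8°, groundspeed 110.0 kt
Leg 5: desired track 325.4°; wind correction -8.0° → command heading 317.4°, groundspeed 99.9 kt
Leg 6: desired track 132.2°; wind correction +8.1° → command heading 140.3°, groundspeed 97.6 kt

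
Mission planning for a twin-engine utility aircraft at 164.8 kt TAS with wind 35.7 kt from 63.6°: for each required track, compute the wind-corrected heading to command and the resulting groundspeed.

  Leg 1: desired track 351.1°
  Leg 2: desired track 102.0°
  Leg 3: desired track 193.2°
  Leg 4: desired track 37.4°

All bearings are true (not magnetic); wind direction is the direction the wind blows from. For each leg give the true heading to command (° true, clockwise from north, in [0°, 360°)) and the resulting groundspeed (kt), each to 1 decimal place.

Leg 1: desired track 351.1°; wind correction +11.9° → command heading 3.0°, groundspeed 150.5 kt
Leg 2: desired track 102.0°; wind correction -7.7° → command heading 94.3°, groundspeed 135.3 kt
Leg 3: desired track 193.2°; wind correction -9.6° → command heading 183.6°, groundspeed 185.2 kt
Leg 4: desired track 37.4°; wind correction +5.5° → command heading 42.9°, groundspeed 132.0 kt

Leg 1: heading=3.0°, groundspeed=150.5 kt
Leg 2: heading=94.3°, groundspeed=135.3 kt
Leg 3: heading=183.6°, groundspeed=185.2 kt
Leg 4: heading=42.9°, groundspeed=132.0 kt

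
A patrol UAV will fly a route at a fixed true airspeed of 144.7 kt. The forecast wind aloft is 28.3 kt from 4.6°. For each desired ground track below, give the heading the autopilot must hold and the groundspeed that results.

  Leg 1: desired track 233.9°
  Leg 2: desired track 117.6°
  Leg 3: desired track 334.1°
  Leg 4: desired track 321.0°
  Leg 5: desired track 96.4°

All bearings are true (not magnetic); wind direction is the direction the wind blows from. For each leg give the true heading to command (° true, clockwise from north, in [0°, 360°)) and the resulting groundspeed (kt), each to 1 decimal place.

Leg 1: heading=242.4°, groundspeed=161.6 kt
Leg 2: heading=107.2°, groundspeed=153.4 kt
Leg 3: heading=339.8°, groundspeed=119.6 kt
Leg 4: heading=328.8°, groundspeed=122.9 kt
Leg 5: heading=85.1°, groundspeed=142.8 kt

Leg 1: desired track 233.9°; wind correction +8.5° → command heading 242.4°, groundspeed 161.6 kt
Leg 2: desired track 117.6°; wind correction -10.4° → command heading 107.2°, groundspeed 153.4 kt
Leg 3: desired track 334.1°; wind correction +5.7° → command heading 339.8°, groundspeed 119.6 kt
Leg 4: desired track 321.0°; wind correction +7.8° → command heading 328.8°, groundspeed 122.9 kt
Leg 5: desired track 96.4°; wind correction -11.3° → command heading 85.1°, groundspeed 142.8 kt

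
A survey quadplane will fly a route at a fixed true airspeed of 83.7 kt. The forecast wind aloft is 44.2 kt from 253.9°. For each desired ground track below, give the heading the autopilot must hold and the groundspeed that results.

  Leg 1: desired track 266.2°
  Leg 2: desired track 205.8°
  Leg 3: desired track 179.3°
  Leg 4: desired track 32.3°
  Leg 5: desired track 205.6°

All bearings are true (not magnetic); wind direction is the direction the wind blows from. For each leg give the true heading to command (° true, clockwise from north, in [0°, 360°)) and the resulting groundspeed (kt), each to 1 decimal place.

Leg 1: heading=259.7°, groundspeed=40.0 kt
Leg 2: heading=228.9°, groundspeed=47.4 kt
Leg 3: heading=209.9°, groundspeed=60.3 kt
Leg 4: heading=11.8°, groundspeed=111.4 kt
Leg 5: heading=228.8°, groundspeed=47.5 kt

Leg 1: desired track 266.2°; wind correction -6.5° → command heading 259.7°, groundspeed 40.0 kt
Leg 2: desired track 205.8°; wind correction +23.1° → command heading 228.9°, groundspeed 47.4 kt
Leg 3: desired track 179.3°; wind correction +30.6° → command heading 209.9°, groundspeed 60.3 kt
Leg 4: desired track 32.3°; wind correction -20.5° → command heading 11.8°, groundspeed 111.4 kt
Leg 5: desired track 205.6°; wind correction +23.2° → command heading 228.8°, groundspeed 47.5 kt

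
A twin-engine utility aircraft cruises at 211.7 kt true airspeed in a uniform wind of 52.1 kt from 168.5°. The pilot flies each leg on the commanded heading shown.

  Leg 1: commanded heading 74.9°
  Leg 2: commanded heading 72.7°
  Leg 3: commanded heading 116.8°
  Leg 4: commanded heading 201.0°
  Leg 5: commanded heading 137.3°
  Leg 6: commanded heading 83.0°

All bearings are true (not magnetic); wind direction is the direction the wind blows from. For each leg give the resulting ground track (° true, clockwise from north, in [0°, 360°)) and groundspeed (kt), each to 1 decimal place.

Leg 1: heading 74.9°; drift -13.6° → track 61.3°, groundspeed 221.2 kt
Leg 2: heading 72.7°; drift -13.4° → track 59.3°, groundspeed 223.1 kt
Leg 3: heading 116.8°; drift -12.8° → track 104.0°, groundspeed 184.0 kt
Leg 4: heading 201.0°; drift +9.5° → track 210.5°, groundspeed 170.1 kt
Leg 5: heading 137.3°; drift -9.2° → track 128.1°, groundspeed 169.3 kt
Leg 6: heading 83.0°; drift -14.0° → track 69.0°, groundspeed 214.0 kt

Leg 1: track=61.3°, groundspeed=221.2 kt
Leg 2: track=59.3°, groundspeed=223.1 kt
Leg 3: track=104.0°, groundspeed=184.0 kt
Leg 4: track=210.5°, groundspeed=170.1 kt
Leg 5: track=128.1°, groundspeed=169.3 kt
Leg 6: track=69.0°, groundspeed=214.0 kt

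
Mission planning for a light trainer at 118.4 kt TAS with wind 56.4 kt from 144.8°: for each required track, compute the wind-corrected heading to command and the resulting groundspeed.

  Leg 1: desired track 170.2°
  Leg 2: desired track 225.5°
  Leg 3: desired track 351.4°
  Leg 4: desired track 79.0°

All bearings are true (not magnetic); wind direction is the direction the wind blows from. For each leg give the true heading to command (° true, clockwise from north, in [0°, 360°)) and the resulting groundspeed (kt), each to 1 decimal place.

Leg 1: heading=158.4°, groundspeed=65.0 kt
Leg 2: heading=197.5°, groundspeed=95.4 kt
Leg 3: heading=3.7°, groundspeed=166.1 kt
Leg 4: heading=104.8°, groundspeed=83.5 kt

Leg 1: desired track 170.2°; wind correction -11.8° → command heading 158.4°, groundspeed 65.0 kt
Leg 2: desired track 225.5°; wind correction -28.0° → command heading 197.5°, groundspeed 95.4 kt
Leg 3: desired track 351.4°; wind correction +12.3° → command heading 3.7°, groundspeed 166.1 kt
Leg 4: desired track 79.0°; wind correction +25.8° → command heading 104.8°, groundspeed 83.5 kt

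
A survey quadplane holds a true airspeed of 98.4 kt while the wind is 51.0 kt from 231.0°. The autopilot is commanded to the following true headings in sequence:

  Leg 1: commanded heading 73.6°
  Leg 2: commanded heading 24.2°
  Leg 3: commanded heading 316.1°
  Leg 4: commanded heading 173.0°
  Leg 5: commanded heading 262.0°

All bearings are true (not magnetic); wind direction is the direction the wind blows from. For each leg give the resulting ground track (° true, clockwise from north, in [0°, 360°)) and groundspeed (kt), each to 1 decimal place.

Leg 1: track=65.9°, groundspeed=146.8 kt
Leg 2: track=33.3°, groundspeed=145.7 kt
Leg 3: track=344.5°, groundspeed=106.9 kt
Leg 4: track=141.8°, groundspeed=83.5 kt
Leg 5: track=287.7°, groundspeed=60.7 kt

Leg 1: heading 73.6°; drift -7.7° → track 65.9°, groundspeed 146.8 kt
Leg 2: heading 24.2°; drift +9.1° → track 33.3°, groundspeed 145.7 kt
Leg 3: heading 316.1°; drift +28.4° → track 344.5°, groundspeed 106.9 kt
Leg 4: heading 173.0°; drift -31.2° → track 141.8°, groundspeed 83.5 kt
Leg 5: heading 262.0°; drift +25.7° → track 287.7°, groundspeed 60.7 kt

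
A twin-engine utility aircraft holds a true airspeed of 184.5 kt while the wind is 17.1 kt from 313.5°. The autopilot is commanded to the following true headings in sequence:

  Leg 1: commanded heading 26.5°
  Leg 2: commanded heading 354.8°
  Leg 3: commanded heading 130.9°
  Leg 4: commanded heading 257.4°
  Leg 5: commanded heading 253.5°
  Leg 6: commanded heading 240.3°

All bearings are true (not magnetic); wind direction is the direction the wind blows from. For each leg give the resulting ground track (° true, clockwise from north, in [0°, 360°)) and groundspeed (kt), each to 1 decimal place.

Leg 1: track=31.7°, groundspeed=180.2 kt
Leg 2: track=358.6°, groundspeed=172.0 kt
Leg 3: track=131.1°, groundspeed=201.6 kt
Leg 4: track=252.8°, groundspeed=175.5 kt
Leg 5: track=248.7°, groundspeed=176.6 kt
Leg 6: track=235.1°, groundspeed=180.3 kt

Leg 1: heading 26.5°; drift +5.2° → track 31.7°, groundspeed 180.2 kt
Leg 2: heading 354.8°; drift +3.8° → track 358.6°, groundspeed 172.0 kt
Leg 3: heading 130.9°; drift +0.2° → track 131.1°, groundspeed 201.6 kt
Leg 4: heading 257.4°; drift -4.6° → track 252.8°, groundspeed 175.5 kt
Leg 5: heading 253.5°; drift -4.8° → track 248.7°, groundspeed 176.6 kt
Leg 6: heading 240.3°; drift -5.2° → track 235.1°, groundspeed 180.3 kt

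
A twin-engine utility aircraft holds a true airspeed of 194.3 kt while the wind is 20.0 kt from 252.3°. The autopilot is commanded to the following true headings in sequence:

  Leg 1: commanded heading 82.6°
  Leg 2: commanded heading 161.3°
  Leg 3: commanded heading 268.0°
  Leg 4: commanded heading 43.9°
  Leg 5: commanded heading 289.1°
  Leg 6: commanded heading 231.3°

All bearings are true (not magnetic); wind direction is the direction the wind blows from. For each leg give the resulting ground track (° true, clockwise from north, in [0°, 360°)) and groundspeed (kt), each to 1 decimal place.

Leg 1: heading 82.6°; drift -1.0° → track 81.6°, groundspeed 214.0 kt
Leg 2: heading 161.3°; drift -5.9° → track 155.4°, groundspeed 195.7 kt
Leg 3: heading 268.0°; drift +1.8° → track 269.8°, groundspeed 175.1 kt
Leg 4: heading 43.9°; drift +2.6° → track 46.5°, groundspeed 212.1 kt
Leg 5: heading 289.1°; drift +3.8° → track 292.9°, groundspeed 178.7 kt
Leg 6: heading 231.3°; drift -2.3° → track 229.0°, groundspeed 175.8 kt

Leg 1: track=81.6°, groundspeed=214.0 kt
Leg 2: track=155.4°, groundspeed=195.7 kt
Leg 3: track=269.8°, groundspeed=175.1 kt
Leg 4: track=46.5°, groundspeed=212.1 kt
Leg 5: track=292.9°, groundspeed=178.7 kt
Leg 6: track=229.0°, groundspeed=175.8 kt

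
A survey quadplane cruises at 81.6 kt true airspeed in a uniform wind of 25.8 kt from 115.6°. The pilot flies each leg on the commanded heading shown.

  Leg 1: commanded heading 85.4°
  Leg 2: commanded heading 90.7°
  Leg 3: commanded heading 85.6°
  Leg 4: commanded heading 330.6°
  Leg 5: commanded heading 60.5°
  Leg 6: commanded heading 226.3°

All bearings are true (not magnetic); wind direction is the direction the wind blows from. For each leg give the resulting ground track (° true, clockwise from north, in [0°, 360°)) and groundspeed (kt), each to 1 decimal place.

Leg 1: track=73.1°, groundspeed=60.7 kt
Leg 2: track=80.1°, groundspeed=59.2 kt
Leg 3: track=73.3°, groundspeed=60.6 kt
Leg 4: track=322.4°, groundspeed=103.8 kt
Leg 5: track=42.9°, groundspeed=70.1 kt
Leg 6: track=241.2°, groundspeed=93.9 kt

Leg 1: heading 85.4°; drift -12.3° → track 73.1°, groundspeed 60.7 kt
Leg 2: heading 90.7°; drift -10.6° → track 80.1°, groundspeed 59.2 kt
Leg 3: heading 85.6°; drift -12.3° → track 73.3°, groundspeed 60.6 kt
Leg 4: heading 330.6°; drift -8.2° → track 322.4°, groundspeed 103.8 kt
Leg 5: heading 60.5°; drift -17.6° → track 42.9°, groundspeed 70.1 kt
Leg 6: heading 226.3°; drift +14.9° → track 241.2°, groundspeed 93.9 kt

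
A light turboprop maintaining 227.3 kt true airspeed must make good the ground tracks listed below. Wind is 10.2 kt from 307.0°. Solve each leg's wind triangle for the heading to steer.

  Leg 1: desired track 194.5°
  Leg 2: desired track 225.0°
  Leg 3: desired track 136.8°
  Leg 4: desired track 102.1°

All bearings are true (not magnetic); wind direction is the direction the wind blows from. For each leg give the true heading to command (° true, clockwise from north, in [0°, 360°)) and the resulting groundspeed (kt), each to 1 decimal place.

Leg 1: desired track 194.5°; wind correction +2.4° → command heading 196.9°, groundspeed 231.0 kt
Leg 2: desired track 225.0°; wind correction +2.5° → command heading 227.5°, groundspeed 225.7 kt
Leg 3: desired track 136.8°; wind correction +0.4° → command heading 137.2°, groundspeed 237.3 kt
Leg 4: desired track 102.1°; wind correction -1.1° → command heading 101.0°, groundspeed 236.5 kt

Leg 1: heading=196.9°, groundspeed=231.0 kt
Leg 2: heading=227.5°, groundspeed=225.7 kt
Leg 3: heading=137.2°, groundspeed=237.3 kt
Leg 4: heading=101.0°, groundspeed=236.5 kt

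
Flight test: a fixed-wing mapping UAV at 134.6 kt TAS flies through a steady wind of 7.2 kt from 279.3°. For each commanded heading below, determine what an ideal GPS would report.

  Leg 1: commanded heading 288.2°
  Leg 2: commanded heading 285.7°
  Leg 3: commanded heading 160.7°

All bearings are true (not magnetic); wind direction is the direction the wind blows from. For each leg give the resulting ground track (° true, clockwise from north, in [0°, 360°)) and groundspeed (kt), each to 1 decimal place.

Leg 1: heading 288.2°; drift +0.5° → track 288.7°, groundspeed 127.5 kt
Leg 2: heading 285.7°; drift +0.4° → track 286.1°, groundspeed 127.4 kt
Leg 3: heading 160.7°; drift -2.6° → track 158.1°, groundspeed 138.2 kt

Leg 1: track=288.7°, groundspeed=127.5 kt
Leg 2: track=286.1°, groundspeed=127.4 kt
Leg 3: track=158.1°, groundspeed=138.2 kt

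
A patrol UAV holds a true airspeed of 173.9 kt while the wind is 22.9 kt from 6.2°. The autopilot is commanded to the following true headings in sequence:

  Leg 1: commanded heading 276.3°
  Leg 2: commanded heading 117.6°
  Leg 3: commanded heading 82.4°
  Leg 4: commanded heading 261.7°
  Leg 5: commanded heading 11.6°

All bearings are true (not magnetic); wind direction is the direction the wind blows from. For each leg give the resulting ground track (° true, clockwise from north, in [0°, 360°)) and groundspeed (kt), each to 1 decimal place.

Leg 1: heading 276.3°; drift -7.5° → track 268.8°, groundspeed 175.4 kt
Leg 2: heading 117.6°; drift +6.7° → track 124.3°, groundspeed 183.5 kt
Leg 3: heading 82.4°; drift +7.5° → track 89.9°, groundspeed 169.9 kt
Leg 4: heading 261.7°; drift -7.0° → track 254.7°, groundspeed 181.0 kt
Leg 5: heading 11.6°; drift +0.8° → track 12.4°, groundspeed 151.1 kt

Leg 1: track=268.8°, groundspeed=175.4 kt
Leg 2: track=124.3°, groundspeed=183.5 kt
Leg 3: track=89.9°, groundspeed=169.9 kt
Leg 4: track=254.7°, groundspeed=181.0 kt
Leg 5: track=12.4°, groundspeed=151.1 kt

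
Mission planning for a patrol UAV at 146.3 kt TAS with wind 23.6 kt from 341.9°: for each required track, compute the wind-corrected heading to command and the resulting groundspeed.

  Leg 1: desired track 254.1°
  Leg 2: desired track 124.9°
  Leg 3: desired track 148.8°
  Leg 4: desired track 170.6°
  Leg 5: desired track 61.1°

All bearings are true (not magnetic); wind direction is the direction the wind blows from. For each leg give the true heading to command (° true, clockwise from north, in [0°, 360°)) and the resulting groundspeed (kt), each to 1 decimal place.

Leg 1: desired track 254.1°; wind correction +9.3° → command heading 263.4°, groundspeed 143.5 kt
Leg 2: desired track 124.9°; wind correction -5.6° → command heading 119.3°, groundspeed 164.5 kt
Leg 3: desired track 148.8°; wind correction -2.1° → command heading 146.7°, groundspeed 169.2 kt
Leg 4: desired track 170.6°; wind correction +1.4° → command heading 172.0°, groundspeed 169.6 kt
Leg 5: desired track 61.1°; wind correction -9.1° → command heading 52.0°, groundspeed 140.0 kt

Leg 1: heading=263.4°, groundspeed=143.5 kt
Leg 2: heading=119.3°, groundspeed=164.5 kt
Leg 3: heading=146.7°, groundspeed=169.2 kt
Leg 4: heading=172.0°, groundspeed=169.6 kt
Leg 5: heading=52.0°, groundspeed=140.0 kt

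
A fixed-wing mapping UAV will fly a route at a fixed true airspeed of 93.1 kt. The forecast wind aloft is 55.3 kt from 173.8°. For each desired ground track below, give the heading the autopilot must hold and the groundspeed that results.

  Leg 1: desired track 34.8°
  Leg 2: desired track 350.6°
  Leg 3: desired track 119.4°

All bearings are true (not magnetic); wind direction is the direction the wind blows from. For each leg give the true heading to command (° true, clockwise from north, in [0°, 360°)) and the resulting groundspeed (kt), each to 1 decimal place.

Leg 1: desired track 34.8°; wind correction +22.9° → command heading 57.7°, groundspeed 127.5 kt
Leg 2: desired track 350.6°; wind correction -1.9° → command heading 348.7°, groundspeed 148.3 kt
Leg 3: desired track 119.4°; wind correction +28.9° → command heading 148.3°, groundspeed 49.3 kt

Leg 1: heading=57.7°, groundspeed=127.5 kt
Leg 2: heading=348.7°, groundspeed=148.3 kt
Leg 3: heading=148.3°, groundspeed=49.3 kt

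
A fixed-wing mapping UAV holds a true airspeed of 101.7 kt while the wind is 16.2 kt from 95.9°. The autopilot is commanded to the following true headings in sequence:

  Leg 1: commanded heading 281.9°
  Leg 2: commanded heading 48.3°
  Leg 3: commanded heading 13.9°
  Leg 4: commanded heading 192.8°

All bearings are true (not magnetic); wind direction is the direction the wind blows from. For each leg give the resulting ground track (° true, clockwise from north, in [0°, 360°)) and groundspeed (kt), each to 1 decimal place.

Leg 1: track=281.1°, groundspeed=117.8 kt
Leg 2: track=40.8°, groundspeed=91.6 kt
Leg 3: track=4.7°, groundspeed=100.7 kt
Leg 4: track=201.6°, groundspeed=104.9 kt

Leg 1: heading 281.9°; drift -0.8° → track 281.1°, groundspeed 117.8 kt
Leg 2: heading 48.3°; drift -7.5° → track 40.8°, groundspeed 91.6 kt
Leg 3: heading 13.9°; drift -9.2° → track 4.7°, groundspeed 100.7 kt
Leg 4: heading 192.8°; drift +8.8° → track 201.6°, groundspeed 104.9 kt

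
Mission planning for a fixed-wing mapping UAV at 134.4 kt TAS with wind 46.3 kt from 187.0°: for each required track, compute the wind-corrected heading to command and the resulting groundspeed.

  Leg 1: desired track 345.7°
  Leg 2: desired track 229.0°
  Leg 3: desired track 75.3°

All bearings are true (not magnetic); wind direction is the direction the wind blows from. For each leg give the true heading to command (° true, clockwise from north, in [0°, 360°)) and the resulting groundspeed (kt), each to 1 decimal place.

Leg 1: desired track 345.7°; wind correction -7.2° → command heading 338.5°, groundspeed 176.5 kt
Leg 2: desired track 229.0°; wind correction -13.3° → command heading 215.7°, groundspeed 96.4 kt
Leg 3: desired track 75.3°; wind correction +18.7° → command heading 94.0°, groundspeed 144.4 kt

Leg 1: heading=338.5°, groundspeed=176.5 kt
Leg 2: heading=215.7°, groundspeed=96.4 kt
Leg 3: heading=94.0°, groundspeed=144.4 kt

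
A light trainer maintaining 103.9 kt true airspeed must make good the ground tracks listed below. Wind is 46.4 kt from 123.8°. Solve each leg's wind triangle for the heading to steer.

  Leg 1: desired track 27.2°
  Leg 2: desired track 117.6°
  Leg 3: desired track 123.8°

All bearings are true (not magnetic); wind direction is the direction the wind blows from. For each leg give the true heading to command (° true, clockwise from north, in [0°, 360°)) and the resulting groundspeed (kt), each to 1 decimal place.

Leg 1: heading=53.5°, groundspeed=98.4 kt
Leg 2: heading=120.4°, groundspeed=57.7 kt
Leg 3: heading=123.8°, groundspeed=57.5 kt

Leg 1: desired track 27.2°; wind correction +26.3° → command heading 53.5°, groundspeed 98.4 kt
Leg 2: desired track 117.6°; wind correction +2.8° → command heading 120.4°, groundspeed 57.7 kt
Leg 3: desired track 123.8°; wind correction +0.0° → command heading 123.8°, groundspeed 57.5 kt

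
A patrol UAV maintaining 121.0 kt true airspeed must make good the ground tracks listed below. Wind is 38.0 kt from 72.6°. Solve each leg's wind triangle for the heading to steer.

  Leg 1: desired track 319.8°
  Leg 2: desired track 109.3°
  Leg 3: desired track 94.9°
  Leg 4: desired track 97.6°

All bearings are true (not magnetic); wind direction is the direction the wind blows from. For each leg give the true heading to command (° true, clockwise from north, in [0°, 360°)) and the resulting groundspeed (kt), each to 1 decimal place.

Leg 1: desired track 319.8°; wind correction +16.8° → command heading 336.6°, groundspeed 130.5 kt
Leg 2: desired track 109.3°; wind correction -10.8° → command heading 98.5°, groundspeed 88.4 kt
Leg 3: desired track 94.9°; wind correction -6.8° → command heading 88.1°, groundspeed 85.0 kt
Leg 4: desired track 97.6°; wind correction -7.6° → command heading 90.0°, groundspeed 85.5 kt

Leg 1: heading=336.6°, groundspeed=130.5 kt
Leg 2: heading=98.5°, groundspeed=88.4 kt
Leg 3: heading=88.1°, groundspeed=85.0 kt
Leg 4: heading=90.0°, groundspeed=85.5 kt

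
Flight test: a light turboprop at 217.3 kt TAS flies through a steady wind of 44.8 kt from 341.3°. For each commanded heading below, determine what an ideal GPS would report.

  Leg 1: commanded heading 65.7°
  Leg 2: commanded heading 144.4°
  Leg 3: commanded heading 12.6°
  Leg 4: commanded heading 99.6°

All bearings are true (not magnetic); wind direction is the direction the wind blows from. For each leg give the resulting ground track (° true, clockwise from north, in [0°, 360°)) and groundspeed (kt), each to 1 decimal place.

Leg 1: heading 65.7°; drift +11.8° → track 77.5°, groundspeed 217.5 kt
Leg 2: heading 144.4°; drift +2.9° → track 147.3°, groundspeed 260.5 kt
Leg 3: heading 12.6°; drift +7.4° → track 20.0°, groundspeed 180.5 kt
Leg 4: heading 99.6°; drift +9.4° → track 109.0°, groundspeed 241.8 kt

Leg 1: track=77.5°, groundspeed=217.5 kt
Leg 2: track=147.3°, groundspeed=260.5 kt
Leg 3: track=20.0°, groundspeed=180.5 kt
Leg 4: track=109.0°, groundspeed=241.8 kt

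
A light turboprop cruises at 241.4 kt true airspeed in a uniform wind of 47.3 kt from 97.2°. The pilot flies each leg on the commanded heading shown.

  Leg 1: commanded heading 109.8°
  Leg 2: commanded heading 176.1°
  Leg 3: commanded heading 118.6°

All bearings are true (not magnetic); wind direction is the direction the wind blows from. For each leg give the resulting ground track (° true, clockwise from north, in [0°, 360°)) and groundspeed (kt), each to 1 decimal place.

Leg 1: track=112.8°, groundspeed=195.5 kt
Leg 2: track=187.4°, groundspeed=236.9 kt
Leg 3: track=123.6°, groundspeed=198.1 kt

Leg 1: heading 109.8°; drift +3.0° → track 112.8°, groundspeed 195.5 kt
Leg 2: heading 176.1°; drift +11.3° → track 187.4°, groundspeed 236.9 kt
Leg 3: heading 118.6°; drift +5.0° → track 123.6°, groundspeed 198.1 kt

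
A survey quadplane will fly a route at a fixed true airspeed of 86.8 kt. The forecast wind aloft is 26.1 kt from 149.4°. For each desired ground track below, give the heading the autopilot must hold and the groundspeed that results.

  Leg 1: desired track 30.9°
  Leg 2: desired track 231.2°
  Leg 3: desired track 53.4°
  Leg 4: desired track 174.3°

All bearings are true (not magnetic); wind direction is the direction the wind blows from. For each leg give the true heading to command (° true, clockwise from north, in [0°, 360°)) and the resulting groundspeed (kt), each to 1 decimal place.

Leg 1: heading=46.2°, groundspeed=96.2 kt
Leg 2: heading=213.9°, groundspeed=79.1 kt
Leg 3: heading=70.8°, groundspeed=85.6 kt
Leg 4: heading=167.0°, groundspeed=62.4 kt

Leg 1: desired track 30.9°; wind correction +15.3° → command heading 46.2°, groundspeed 96.2 kt
Leg 2: desired track 231.2°; wind correction -17.3° → command heading 213.9°, groundspeed 79.1 kt
Leg 3: desired track 53.4°; wind correction +17.4° → command heading 70.8°, groundspeed 85.6 kt
Leg 4: desired track 174.3°; wind correction -7.3° → command heading 167.0°, groundspeed 62.4 kt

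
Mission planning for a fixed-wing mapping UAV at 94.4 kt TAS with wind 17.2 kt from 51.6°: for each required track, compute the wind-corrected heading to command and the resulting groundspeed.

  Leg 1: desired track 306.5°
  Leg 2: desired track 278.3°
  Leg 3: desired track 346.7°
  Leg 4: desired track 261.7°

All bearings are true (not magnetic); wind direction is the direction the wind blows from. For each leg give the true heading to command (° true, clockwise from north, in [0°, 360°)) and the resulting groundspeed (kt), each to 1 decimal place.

Leg 1: desired track 306.5°; wind correction +10.1° → command heading 316.6°, groundspeed 97.4 kt
Leg 2: desired track 278.3°; wind correction +7.6° → command heading 285.9°, groundspeed 105.4 kt
Leg 3: desired track 346.7°; wind correction +9.5° → command heading 356.2°, groundspeed 85.8 kt
Leg 4: desired track 261.7°; wind correction +5.2° → command heading 266.9°, groundspeed 108.9 kt

Leg 1: heading=316.6°, groundspeed=97.4 kt
Leg 2: heading=285.9°, groundspeed=105.4 kt
Leg 3: heading=356.2°, groundspeed=85.8 kt
Leg 4: heading=266.9°, groundspeed=108.9 kt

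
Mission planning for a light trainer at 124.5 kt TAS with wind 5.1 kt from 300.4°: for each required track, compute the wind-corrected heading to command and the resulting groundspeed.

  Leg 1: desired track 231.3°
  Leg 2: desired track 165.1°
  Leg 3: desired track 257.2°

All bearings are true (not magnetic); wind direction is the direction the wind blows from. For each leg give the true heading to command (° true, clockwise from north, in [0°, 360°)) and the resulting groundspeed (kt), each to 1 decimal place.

Leg 1: desired track 231.3°; wind correction +2.2° → command heading 233.5°, groundspeed 122.6 kt
Leg 2: desired track 165.1°; wind correction +1.7° → command heading 166.8°, groundspeed 128.1 kt
Leg 3: desired track 257.2°; wind correction +1.6° → command heading 258.8°, groundspeed 120.7 kt

Leg 1: heading=233.5°, groundspeed=122.6 kt
Leg 2: heading=166.8°, groundspeed=128.1 kt
Leg 3: heading=258.8°, groundspeed=120.7 kt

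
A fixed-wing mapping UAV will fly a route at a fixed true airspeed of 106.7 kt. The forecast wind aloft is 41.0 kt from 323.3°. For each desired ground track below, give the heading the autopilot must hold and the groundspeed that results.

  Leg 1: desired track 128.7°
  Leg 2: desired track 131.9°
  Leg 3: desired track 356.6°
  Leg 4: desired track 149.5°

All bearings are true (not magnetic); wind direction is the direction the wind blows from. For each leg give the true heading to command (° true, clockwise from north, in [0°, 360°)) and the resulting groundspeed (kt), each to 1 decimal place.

Leg 1: heading=123.1°, groundspeed=145.9 kt
Leg 2: heading=127.5°, groundspeed=146.6 kt
Leg 3: heading=344.4°, groundspeed=70.0 kt
Leg 4: heading=151.9°, groundspeed=147.4 kt

Leg 1: desired track 128.7°; wind correction -5.6° → command heading 123.1°, groundspeed 145.9 kt
Leg 2: desired track 131.9°; wind correction -4.4° → command heading 127.5°, groundspeed 146.6 kt
Leg 3: desired track 356.6°; wind correction -12.2° → command heading 344.4°, groundspeed 70.0 kt
Leg 4: desired track 149.5°; wind correction +2.4° → command heading 151.9°, groundspeed 147.4 kt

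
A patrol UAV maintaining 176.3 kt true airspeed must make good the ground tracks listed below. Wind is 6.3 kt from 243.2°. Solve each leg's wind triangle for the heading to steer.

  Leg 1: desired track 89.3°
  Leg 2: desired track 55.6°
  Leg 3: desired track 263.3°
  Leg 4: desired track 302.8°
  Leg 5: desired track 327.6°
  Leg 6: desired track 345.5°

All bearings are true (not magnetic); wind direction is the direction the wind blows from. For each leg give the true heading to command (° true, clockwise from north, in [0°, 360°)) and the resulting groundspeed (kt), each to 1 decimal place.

Leg 1: heading=90.2°, groundspeed=181.9 kt
Leg 2: heading=55.3°, groundspeed=182.5 kt
Leg 3: heading=262.6°, groundspeed=170.4 kt
Leg 4: heading=301.0°, groundspeed=173.0 kt
Leg 5: heading=325.6°, groundspeed=175.6 kt
Leg 6: heading=343.5°, groundspeed=177.5 kt

Leg 1: desired track 89.3°; wind correction +0.9° → command heading 90.2°, groundspeed 181.9 kt
Leg 2: desired track 55.6°; wind correction -0.3° → command heading 55.3°, groundspeed 182.5 kt
Leg 3: desired track 263.3°; wind correction -0.7° → command heading 262.6°, groundspeed 170.4 kt
Leg 4: desired track 302.8°; wind correction -1.8° → command heading 301.0°, groundspeed 173.0 kt
Leg 5: desired track 327.6°; wind correction -2.0° → command heading 325.6°, groundspeed 175.6 kt
Leg 6: desired track 345.5°; wind correction -2.0° → command heading 343.5°, groundspeed 177.5 kt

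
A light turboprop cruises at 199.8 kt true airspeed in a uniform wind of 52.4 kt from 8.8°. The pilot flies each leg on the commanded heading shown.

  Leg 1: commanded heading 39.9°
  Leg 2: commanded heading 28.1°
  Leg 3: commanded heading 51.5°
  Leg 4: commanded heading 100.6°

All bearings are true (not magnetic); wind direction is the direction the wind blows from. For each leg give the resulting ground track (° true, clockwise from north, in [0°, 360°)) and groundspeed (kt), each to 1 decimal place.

Leg 1: track=49.8°, groundspeed=157.3 kt
Leg 2: track=34.7°, groundspeed=151.3 kt
Leg 3: track=63.9°, groundspeed=165.2 kt
Leg 4: track=115.2°, groundspeed=208.1 kt

Leg 1: heading 39.9°; drift +9.9° → track 49.8°, groundspeed 157.3 kt
Leg 2: heading 28.1°; drift +6.6° → track 34.7°, groundspeed 151.3 kt
Leg 3: heading 51.5°; drift +12.4° → track 63.9°, groundspeed 165.2 kt
Leg 4: heading 100.6°; drift +14.6° → track 115.2°, groundspeed 208.1 kt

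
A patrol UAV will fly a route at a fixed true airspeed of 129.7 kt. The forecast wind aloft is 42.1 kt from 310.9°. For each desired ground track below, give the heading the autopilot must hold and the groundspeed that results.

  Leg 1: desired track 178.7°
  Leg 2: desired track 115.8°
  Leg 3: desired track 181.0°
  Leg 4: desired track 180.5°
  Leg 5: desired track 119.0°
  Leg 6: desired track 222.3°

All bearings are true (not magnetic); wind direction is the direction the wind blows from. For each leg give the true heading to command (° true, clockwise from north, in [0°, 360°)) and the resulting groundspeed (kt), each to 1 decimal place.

Leg 1: heading=192.6°, groundspeed=154.2 kt
Leg 2: heading=110.9°, groundspeed=169.9 kt
Leg 3: heading=195.4°, groundspeed=152.6 kt
Leg 4: heading=194.8°, groundspeed=153.0 kt
Leg 5: heading=115.2°, groundspeed=170.6 kt
Leg 6: heading=241.2°, groundspeed=121.7 kt

Leg 1: desired track 178.7°; wind correction +13.9° → command heading 192.6°, groundspeed 154.2 kt
Leg 2: desired track 115.8°; wind correction -4.9° → command heading 110.9°, groundspeed 169.9 kt
Leg 3: desired track 181.0°; wind correction +14.4° → command heading 195.4°, groundspeed 152.6 kt
Leg 4: desired track 180.5°; wind correction +14.3° → command heading 194.8°, groundspeed 153.0 kt
Leg 5: desired track 119.0°; wind correction -3.8° → command heading 115.2°, groundspeed 170.6 kt
Leg 6: desired track 222.3°; wind correction +18.9° → command heading 241.2°, groundspeed 121.7 kt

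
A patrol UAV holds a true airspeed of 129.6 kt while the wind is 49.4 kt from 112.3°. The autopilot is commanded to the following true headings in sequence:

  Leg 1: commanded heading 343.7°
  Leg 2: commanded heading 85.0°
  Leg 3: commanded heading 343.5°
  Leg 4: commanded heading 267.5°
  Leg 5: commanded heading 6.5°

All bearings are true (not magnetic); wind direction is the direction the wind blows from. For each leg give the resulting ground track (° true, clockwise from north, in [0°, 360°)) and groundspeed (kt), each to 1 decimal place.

Leg 1: track=330.2°, groundspeed=165.0 kt
Leg 2: track=70.2°, groundspeed=88.6 kt
Leg 3: track=330.0°, groundspeed=165.1 kt
Leg 4: track=274.3°, groundspeed=175.7 kt
Leg 5: track=348.1°, groundspeed=150.7 kt

Leg 1: heading 343.7°; drift -13.5° → track 330.2°, groundspeed 165.0 kt
Leg 2: heading 85.0°; drift -14.8° → track 70.2°, groundspeed 88.6 kt
Leg 3: heading 343.5°; drift -13.5° → track 330.0°, groundspeed 165.1 kt
Leg 4: heading 267.5°; drift +6.8° → track 274.3°, groundspeed 175.7 kt
Leg 5: heading 6.5°; drift -18.4° → track 348.1°, groundspeed 150.7 kt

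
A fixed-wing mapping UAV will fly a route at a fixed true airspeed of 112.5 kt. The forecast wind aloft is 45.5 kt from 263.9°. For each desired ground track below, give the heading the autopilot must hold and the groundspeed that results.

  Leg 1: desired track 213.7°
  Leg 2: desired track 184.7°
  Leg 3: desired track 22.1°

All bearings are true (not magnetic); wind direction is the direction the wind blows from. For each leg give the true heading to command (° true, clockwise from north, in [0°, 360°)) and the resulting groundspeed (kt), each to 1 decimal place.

Leg 1: heading=231.8°, groundspeed=77.8 kt
Leg 2: heading=208.1°, groundspeed=94.7 kt
Leg 3: heading=1.2°, groundspeed=126.6 kt

Leg 1: desired track 213.7°; wind correction +18.1° → command heading 231.8°, groundspeed 77.8 kt
Leg 2: desired track 184.7°; wind correction +23.4° → command heading 208.1°, groundspeed 94.7 kt
Leg 3: desired track 22.1°; wind correction -20.9° → command heading 1.2°, groundspeed 126.6 kt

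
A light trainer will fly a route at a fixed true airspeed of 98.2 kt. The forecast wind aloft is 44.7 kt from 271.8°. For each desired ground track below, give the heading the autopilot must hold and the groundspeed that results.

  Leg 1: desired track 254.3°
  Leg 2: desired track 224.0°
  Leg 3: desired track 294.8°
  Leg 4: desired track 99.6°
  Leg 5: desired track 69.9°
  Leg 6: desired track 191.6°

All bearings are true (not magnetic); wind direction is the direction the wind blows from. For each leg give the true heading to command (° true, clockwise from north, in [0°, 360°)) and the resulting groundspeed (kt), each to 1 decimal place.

Leg 1: desired track 254.3°; wind correction +7.9° → command heading 262.2°, groundspeed 54.6 kt
Leg 2: desired track 224.0°; wind correction +19.7° → command heading 243.7°, groundspeed 62.4 kt
Leg 3: desired track 294.8°; wind correction -10.2° → command heading 284.6°, groundspeed 55.5 kt
Leg 4: desired track 99.6°; wind correction +3.5° → command heading 103.1°, groundspeed 142.3 kt
Leg 5: desired track 69.9°; wind correction -9.8° → command heading 60.1°, groundspeed 138.2 kt
Leg 6: desired track 191.6°; wind correction +26.7° → command heading 218.3°, groundspeed 80.2 kt

Leg 1: heading=262.2°, groundspeed=54.6 kt
Leg 2: heading=243.7°, groundspeed=62.4 kt
Leg 3: heading=284.6°, groundspeed=55.5 kt
Leg 4: heading=103.1°, groundspeed=142.3 kt
Leg 5: heading=60.1°, groundspeed=138.2 kt
Leg 6: heading=218.3°, groundspeed=80.2 kt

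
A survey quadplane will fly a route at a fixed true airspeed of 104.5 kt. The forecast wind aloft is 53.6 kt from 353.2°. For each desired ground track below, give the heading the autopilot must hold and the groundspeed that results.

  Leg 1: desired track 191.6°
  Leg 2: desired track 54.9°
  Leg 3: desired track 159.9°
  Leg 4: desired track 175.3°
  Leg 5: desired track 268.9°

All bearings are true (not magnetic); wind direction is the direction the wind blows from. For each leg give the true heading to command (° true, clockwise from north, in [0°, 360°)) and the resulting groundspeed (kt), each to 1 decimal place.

Leg 1: heading=200.9°, groundspeed=154.0 kt
Leg 2: heading=28.1°, groundspeed=67.8 kt
Leg 3: heading=153.1°, groundspeed=155.9 kt
Leg 4: heading=176.4°, groundspeed=158.0 kt
Leg 5: heading=299.6°, groundspeed=84.5 kt

Leg 1: desired track 191.6°; wind correction +9.3° → command heading 200.9°, groundspeed 154.0 kt
Leg 2: desired track 54.9°; wind correction -26.8° → command heading 28.1°, groundspeed 67.8 kt
Leg 3: desired track 159.9°; wind correction -6.8° → command heading 153.1°, groundspeed 155.9 kt
Leg 4: desired track 175.3°; wind correction +1.1° → command heading 176.4°, groundspeed 158.0 kt
Leg 5: desired track 268.9°; wind correction +30.7° → command heading 299.6°, groundspeed 84.5 kt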